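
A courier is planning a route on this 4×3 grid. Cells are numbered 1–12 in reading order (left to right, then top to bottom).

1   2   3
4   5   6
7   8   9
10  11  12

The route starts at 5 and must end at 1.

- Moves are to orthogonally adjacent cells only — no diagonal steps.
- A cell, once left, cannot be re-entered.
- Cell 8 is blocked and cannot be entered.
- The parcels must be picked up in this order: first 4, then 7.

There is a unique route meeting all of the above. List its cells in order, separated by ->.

The waypoints must appear in the order 4, 7, with no cell reused.
Route from 5: left to 4, 2× down (reaching 10), 2× right (reaching 12), 3× up (reaching 3), 2× left (reaching 1) — 10 moves in all.
Check: order respected (4 at step 1, 7 at step 2).

5 -> 4 -> 7 -> 10 -> 11 -> 12 -> 9 -> 6 -> 3 -> 2 -> 1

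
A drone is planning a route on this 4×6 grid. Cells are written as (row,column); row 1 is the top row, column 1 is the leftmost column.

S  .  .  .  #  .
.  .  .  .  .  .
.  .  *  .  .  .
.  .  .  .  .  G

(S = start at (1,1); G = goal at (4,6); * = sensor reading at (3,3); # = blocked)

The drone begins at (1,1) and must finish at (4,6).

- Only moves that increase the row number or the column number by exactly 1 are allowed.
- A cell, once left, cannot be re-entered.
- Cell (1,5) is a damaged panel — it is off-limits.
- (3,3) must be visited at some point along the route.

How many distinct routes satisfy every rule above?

24

A right/down-only route from (1,1) to (4,6) makes exactly 3 down-moves and 5 right-moves in some order.
With no other constraints that would be C(8,3) = 56 routes.
Split at (3,3) and multiply the segment counts (each segment already excludes blocked cells): (1,1)→(3,3): 6; (3,3)→(4,6): 4; product = 24.
That gives 24 routes.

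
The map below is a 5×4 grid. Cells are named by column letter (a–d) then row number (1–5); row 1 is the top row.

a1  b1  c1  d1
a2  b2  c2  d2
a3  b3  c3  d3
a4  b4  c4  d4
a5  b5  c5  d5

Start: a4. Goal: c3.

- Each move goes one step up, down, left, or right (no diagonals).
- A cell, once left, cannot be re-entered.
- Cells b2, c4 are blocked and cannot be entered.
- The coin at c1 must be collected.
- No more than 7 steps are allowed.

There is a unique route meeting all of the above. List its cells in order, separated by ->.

Any route must reach c1 and still end at c3 within 7 moves, so the order of the required stops is forced.
Route from a4: 3× up (reaching a1), 2× right (reaching c1), 2× down (reaching c3) — 7 moves in all.
Check: all required cells visited; 7 ≤ 7 moves.

a4 -> a3 -> a2 -> a1 -> b1 -> c1 -> c2 -> c3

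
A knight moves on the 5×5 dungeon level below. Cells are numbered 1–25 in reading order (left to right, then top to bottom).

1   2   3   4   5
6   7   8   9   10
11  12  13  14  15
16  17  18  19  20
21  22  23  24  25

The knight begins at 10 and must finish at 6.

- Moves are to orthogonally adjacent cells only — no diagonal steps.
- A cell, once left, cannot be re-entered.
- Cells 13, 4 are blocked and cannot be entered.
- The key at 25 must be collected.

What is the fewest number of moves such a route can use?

10

Any route passes through 25 somewhere between 10 and 6. Summing Manhattan distances along the two legs (10 → 25 → 6) gives a lower bound of 3 + 7 = 10 moves.
A route of 10 moves achieves this: 10 → 15 → 20 → 25 → 24 → 19 → 14 → 9 → 8 → 7 → 6.
Since 10 matches the lower bound, it is optimal.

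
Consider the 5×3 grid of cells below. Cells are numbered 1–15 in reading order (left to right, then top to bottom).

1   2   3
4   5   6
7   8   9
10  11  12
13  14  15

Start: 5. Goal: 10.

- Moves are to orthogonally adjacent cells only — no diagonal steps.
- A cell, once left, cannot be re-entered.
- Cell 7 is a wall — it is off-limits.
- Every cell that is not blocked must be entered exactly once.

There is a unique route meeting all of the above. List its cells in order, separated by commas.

Need to visit all 14 open cells exactly once, starting at 5 and ending at 10.
Cell 13 has only two open neighbours (10 and 14), so the path must pass straight through it: one of those is the cell it's entered from and the other is where it exits.
Route from 5: left to 4, up to 1, 2× right (reaching 3), 2× down (reaching 9), left to 8, down to 11, right to 12, down to 15, 2× left (reaching 13), up to 10 — 13 moves in all.
Check: all 14 open cells covered.

5, 4, 1, 2, 3, 6, 9, 8, 11, 12, 15, 14, 13, 10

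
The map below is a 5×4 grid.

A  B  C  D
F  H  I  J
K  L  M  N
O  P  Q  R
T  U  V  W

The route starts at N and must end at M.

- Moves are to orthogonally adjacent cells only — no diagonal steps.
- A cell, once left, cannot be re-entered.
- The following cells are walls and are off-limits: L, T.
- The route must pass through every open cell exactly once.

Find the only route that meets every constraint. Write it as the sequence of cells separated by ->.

N -> J -> D -> C -> I -> H -> B -> A -> F -> K -> O -> P -> U -> V -> W -> R -> Q -> M

Need to visit all 18 open cells exactly once, starting at N and ending at M.
Cell U has only two open neighbours (P and V), so the path must pass straight through it: one of those is the cell it's entered from and the other is where it exits.
Route from N: up 2 to D, left 1 to C, down 1 to I, left 1 to H, up 1 to B, left 1 to A, down 3 to O, right 1 to P, down 1 to U, right 2 to W, up 1 to R, left 1 to Q, up 1 to M — 17 moves in all.
Check: all 18 open cells covered.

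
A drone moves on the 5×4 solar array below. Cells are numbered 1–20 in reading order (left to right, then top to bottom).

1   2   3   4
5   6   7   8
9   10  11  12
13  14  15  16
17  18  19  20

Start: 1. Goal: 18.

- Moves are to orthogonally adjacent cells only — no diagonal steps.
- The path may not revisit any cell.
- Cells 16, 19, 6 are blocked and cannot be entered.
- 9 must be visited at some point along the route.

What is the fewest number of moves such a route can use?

Any route passes through 9 somewhere between 1 and 18. Summing Manhattan distances along the two legs (1 → 9 → 18) gives a lower bound of 2 + 3 = 5 moves.
A route of 5 moves achieves this: 1 → 5 → 9 → 13 → 17 → 18.
Since 5 matches the lower bound, it is optimal.

5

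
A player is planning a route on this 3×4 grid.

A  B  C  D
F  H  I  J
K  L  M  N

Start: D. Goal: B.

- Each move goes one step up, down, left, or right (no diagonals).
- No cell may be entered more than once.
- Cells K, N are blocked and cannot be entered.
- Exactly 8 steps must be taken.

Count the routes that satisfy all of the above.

2

Need simple routes of exactly 8 moves from D to B (Manhattan distance 2, so 3 moves are spent on a detour and 3 undoing it).
Enumerating: D J I M L H F A B | D C I M L H F A B.
That gives 2 routes.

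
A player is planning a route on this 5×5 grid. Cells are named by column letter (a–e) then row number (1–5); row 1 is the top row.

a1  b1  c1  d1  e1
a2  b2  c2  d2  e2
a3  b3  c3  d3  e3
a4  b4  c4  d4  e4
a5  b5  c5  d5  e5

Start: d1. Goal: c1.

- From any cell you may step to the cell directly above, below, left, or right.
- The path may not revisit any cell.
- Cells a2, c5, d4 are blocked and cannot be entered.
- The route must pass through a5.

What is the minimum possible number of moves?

13

Any route passes through a5 somewhere between d1 and c1. Summing Manhattan distances along the two legs (d1 → a5 → c1) gives a lower bound of 7 + 6 = 13 moves.
A route of 13 moves achieves this: d1 → d2 → d3 → c3 → c4 → b4 → b5 → a5 → a4 → a3 → b3 → b2 → b1 → c1.
Since 13 matches the lower bound, it is optimal.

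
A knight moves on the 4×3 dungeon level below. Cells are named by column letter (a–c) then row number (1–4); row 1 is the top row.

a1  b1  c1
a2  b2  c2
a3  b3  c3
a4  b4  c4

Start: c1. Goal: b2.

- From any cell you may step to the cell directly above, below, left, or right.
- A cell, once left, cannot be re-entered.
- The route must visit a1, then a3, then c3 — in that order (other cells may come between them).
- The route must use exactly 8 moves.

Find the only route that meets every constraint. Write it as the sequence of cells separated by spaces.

The waypoints must appear in the order a1, a3, c3, with no cell reused.
Route from c1: 2× left (reaching a1), 2× down (reaching a3), 2× right (reaching c3), up to c2, left to b2 — 8 moves in all.
Check: order respected (a1 at step 2, a3 at step 4, c3 at step 6); 8 moves as required.

c1 b1 a1 a2 a3 b3 c3 c2 b2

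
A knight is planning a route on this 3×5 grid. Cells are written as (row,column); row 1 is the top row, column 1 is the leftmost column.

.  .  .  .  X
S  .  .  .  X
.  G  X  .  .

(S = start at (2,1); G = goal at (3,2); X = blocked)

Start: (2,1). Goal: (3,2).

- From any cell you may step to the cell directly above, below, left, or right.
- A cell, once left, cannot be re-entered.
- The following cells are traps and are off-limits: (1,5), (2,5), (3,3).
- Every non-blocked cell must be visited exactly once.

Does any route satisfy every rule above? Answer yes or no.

no

Cell (3,5) has only one open neighbour but is neither the start nor the goal, so a Hamiltonian route would have to both enter and leave it through the same neighbour — impossible without revisiting.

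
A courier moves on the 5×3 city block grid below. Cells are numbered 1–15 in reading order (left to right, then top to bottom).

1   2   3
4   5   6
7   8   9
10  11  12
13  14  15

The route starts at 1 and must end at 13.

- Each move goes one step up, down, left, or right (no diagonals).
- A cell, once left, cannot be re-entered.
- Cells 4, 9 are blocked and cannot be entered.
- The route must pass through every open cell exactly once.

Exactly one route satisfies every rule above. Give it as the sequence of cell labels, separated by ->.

1 -> 2 -> 3 -> 6 -> 5 -> 8 -> 7 -> 10 -> 11 -> 12 -> 15 -> 14 -> 13

Need to visit all 13 open cells exactly once, starting at 1 and ending at 13.
Cell 15 has only two open neighbours (12 and 14), so the path must pass straight through it: one of those is the cell it's entered from and the other is where it exits.
Route from 1: 2× right (reaching 3), down to 6, left to 5, down to 8, left to 7, down to 10, 2× right (reaching 12), down to 15, 2× left (reaching 13) — 12 moves in all.
Check: all 13 open cells covered.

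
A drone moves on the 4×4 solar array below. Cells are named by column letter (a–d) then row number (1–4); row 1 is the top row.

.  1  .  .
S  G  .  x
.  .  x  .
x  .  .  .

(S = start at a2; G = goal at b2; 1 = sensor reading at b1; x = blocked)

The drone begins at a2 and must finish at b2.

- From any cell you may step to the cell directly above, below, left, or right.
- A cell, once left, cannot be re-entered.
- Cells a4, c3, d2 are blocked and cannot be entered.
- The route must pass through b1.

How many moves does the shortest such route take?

3

Any route passes through b1 somewhere between a2 and b2. Summing Manhattan distances along the two legs (a2 → b1 → b2) gives a lower bound of 2 + 1 = 3 moves.
A route of 3 moves achieves this: a2 → a1 → b1 → b2.
Since 3 matches the lower bound, it is optimal.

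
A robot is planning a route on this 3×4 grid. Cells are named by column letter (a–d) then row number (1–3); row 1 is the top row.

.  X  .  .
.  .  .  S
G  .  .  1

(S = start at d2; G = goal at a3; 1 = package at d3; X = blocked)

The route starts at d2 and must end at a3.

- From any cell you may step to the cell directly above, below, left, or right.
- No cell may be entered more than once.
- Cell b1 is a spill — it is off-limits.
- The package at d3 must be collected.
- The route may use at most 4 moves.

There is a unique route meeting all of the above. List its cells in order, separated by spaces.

d2 d3 c3 b3 a3

The 4-move cap with required stops at d3 leaves no slack for detours.
Route from d2: down 1 to d3, left 3 to a3 — 4 moves in all.
Check: all required cells visited; 4 ≤ 4 moves.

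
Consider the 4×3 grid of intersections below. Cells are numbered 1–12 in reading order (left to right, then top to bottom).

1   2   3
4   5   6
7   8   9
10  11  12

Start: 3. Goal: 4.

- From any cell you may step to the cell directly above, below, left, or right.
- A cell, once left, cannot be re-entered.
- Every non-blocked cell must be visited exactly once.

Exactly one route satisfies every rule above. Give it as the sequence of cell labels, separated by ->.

3 -> 6 -> 9 -> 12 -> 11 -> 10 -> 7 -> 8 -> 5 -> 2 -> 1 -> 4

Need to visit all 12 open cells exactly once, starting at 3 and ending at 4.
Cell 10 has only two open neighbours (7 and 11), so the path must pass straight through it: one of those is the cell it's entered from and the other is where it exits.
Route from 3: 3× down (reaching 12), 2× left (reaching 10), up to 7, right to 8, 2× up (reaching 2), left to 1, down to 4 — 11 moves in all.
Check: all 12 open cells covered.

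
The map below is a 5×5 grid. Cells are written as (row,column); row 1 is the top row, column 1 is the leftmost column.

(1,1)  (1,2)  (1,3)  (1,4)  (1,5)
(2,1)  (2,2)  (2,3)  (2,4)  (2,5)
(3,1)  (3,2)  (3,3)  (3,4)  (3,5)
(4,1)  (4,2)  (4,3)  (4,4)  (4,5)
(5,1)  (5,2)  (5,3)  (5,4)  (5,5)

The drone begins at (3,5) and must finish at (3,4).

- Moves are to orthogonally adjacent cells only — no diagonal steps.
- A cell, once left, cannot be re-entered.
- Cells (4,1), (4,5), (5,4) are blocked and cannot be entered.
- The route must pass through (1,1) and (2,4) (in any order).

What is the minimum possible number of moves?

11

Any route passes through (1,1) and (2,4) in some order between (3,5) and (3,4). Summing Manhattan distances along each leg and taking the cheapest ordering ((3,5) → (2,4) → (1,1) → (3,4)) gives a lower bound of 2 + 4 + 5 = 11 moves.
A route of 11 moves achieves this: (3,5) → (2,5) → (1,5) → (1,4) → (1,3) → (1,2) → (1,1) → (2,1) → (2,2) → (2,3) → (2,4) → (3,4).
Since 11 matches the lower bound, it is optimal.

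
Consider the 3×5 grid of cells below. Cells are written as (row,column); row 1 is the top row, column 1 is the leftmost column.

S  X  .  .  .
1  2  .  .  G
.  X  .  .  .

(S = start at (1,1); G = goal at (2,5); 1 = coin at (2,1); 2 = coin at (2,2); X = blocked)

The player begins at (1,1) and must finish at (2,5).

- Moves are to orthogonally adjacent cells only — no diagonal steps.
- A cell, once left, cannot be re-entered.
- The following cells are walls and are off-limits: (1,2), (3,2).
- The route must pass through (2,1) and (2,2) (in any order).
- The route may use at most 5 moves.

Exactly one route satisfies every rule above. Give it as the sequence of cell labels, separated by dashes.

(1,1) - (2,1) - (2,2) - (2,3) - (2,4) - (2,5)

Any route must reach (2,1) and (2,2) and still end at (2,5) within 5 moves, so the order of the required stops is forced.
Route from (1,1): down to (2,1), 4× right (reaching (2,5)) — 5 moves in all.
Check: all required cells visited; 5 ≤ 5 moves.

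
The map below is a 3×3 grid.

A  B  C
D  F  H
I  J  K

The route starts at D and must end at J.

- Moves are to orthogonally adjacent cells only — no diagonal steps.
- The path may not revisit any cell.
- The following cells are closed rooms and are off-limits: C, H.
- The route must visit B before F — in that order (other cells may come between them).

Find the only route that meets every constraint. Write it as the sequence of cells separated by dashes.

The waypoints must appear in the order B, F, with no cell reused.
Route from D: up 1 to A, right 1 to B, down 2 to J — 4 moves in all.
Check: order respected (B at step 2, F at step 3).

D - A - B - F - J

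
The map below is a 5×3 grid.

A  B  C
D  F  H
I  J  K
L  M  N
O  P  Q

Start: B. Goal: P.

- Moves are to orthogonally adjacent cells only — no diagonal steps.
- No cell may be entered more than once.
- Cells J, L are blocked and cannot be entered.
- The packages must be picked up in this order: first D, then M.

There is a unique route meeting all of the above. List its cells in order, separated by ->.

The waypoints must appear in the order D, M, with no cell reused.
Route from B: left to A, down to D, 2× right (reaching H), 2× down (reaching N), left to M, down to P — 8 moves in all.
Check: order respected (D at step 2, M at step 7).

B -> A -> D -> F -> H -> K -> N -> M -> P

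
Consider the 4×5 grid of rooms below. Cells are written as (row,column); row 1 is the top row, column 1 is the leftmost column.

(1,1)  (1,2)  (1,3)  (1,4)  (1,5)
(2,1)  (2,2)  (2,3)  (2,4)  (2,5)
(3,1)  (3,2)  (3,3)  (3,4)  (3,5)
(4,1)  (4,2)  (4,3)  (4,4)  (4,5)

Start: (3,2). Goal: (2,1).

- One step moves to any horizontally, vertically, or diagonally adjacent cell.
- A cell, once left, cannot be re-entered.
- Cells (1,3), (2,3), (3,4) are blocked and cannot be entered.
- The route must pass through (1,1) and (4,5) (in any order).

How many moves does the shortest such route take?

9

Any route passes through (1,1) and (4,5) in some order between (3,2) and (2,1). Summing Chebyshev distances along each leg and taking the cheapest ordering ((3,2) → (4,5) → (1,1) → (2,1)) gives a lower bound of 3 + 4 + 1 = 8 moves.
The shortest route satisfying every rule uses 9 moves: (3,2) → (4,3) → (4,4) → (4,5) → (3,5) → (2,4) → (3,3) → (2,2) → (1,1) → (2,1).
The no-revisit rule (legs can't share cells) pushes the minimum above the 8-move bound; an exhaustive check rules out every length from 8 to 8, leaving 9 as the minimum.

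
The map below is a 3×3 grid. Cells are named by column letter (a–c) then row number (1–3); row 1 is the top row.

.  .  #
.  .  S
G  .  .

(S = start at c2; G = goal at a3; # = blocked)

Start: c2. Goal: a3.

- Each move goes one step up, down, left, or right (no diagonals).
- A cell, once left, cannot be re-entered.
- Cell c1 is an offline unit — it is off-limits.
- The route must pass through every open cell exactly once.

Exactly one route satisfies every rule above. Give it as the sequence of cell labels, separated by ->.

Need to visit all 8 open cells exactly once, starting at c2 and ending at a3.
Cell a1 has only two open neighbours (a2 and b1), so the path must pass straight through it: one of those is the cell it's entered from and the other is where it exits.
Route from c2: down to c3, left to b3, 2× up (reaching b1), left to a1, 2× down (reaching a3) — 7 moves in all.
Check: all 8 open cells covered.

c2 -> c3 -> b3 -> b2 -> b1 -> a1 -> a2 -> a3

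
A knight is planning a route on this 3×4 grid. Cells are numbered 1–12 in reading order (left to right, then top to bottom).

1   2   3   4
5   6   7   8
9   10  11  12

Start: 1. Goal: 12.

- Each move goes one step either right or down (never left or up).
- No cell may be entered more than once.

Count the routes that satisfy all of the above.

10

A right/down-only route from 1 to 12 makes exactly 2 down-moves and 3 right-moves in some order.
With no other constraints that would be C(5,2) = 10 routes.
That gives 10 routes.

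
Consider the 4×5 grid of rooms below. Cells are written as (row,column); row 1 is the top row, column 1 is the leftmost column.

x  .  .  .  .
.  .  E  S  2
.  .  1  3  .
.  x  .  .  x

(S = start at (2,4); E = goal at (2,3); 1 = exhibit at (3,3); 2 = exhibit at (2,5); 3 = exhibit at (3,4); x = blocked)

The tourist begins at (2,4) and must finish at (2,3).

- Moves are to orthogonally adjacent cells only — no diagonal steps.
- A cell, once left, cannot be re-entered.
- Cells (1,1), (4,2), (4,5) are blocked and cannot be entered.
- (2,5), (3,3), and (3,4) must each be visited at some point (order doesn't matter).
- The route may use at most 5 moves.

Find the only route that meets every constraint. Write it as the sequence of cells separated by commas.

The 5-move cap with required stops at (2,5), (3,3), (3,4) leaves no slack for detours.
Route from (2,4): right 1 to (2,5), down 1 to (3,5), left 2 to (3,3), up 1 to (2,3) — 5 moves in all.
Check: all required cells visited; 5 ≤ 5 moves.

(2,4), (2,5), (3,5), (3,4), (3,3), (2,3)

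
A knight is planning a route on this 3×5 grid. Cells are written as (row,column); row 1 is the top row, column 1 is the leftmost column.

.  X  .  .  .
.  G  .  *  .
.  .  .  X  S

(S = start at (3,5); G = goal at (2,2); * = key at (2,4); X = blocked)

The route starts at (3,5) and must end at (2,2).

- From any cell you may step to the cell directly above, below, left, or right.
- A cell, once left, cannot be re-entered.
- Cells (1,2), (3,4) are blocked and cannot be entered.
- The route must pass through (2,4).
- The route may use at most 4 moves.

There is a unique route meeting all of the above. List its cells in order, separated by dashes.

(3,5) - (2,5) - (2,4) - (2,3) - (2,2)

The 4-move cap with required stops at (2,4) leaves no slack for detours.
Route from (3,5): up to (2,5), 3× left (reaching (2,2)) — 4 moves in all.
Check: all required cells visited; 4 ≤ 4 moves.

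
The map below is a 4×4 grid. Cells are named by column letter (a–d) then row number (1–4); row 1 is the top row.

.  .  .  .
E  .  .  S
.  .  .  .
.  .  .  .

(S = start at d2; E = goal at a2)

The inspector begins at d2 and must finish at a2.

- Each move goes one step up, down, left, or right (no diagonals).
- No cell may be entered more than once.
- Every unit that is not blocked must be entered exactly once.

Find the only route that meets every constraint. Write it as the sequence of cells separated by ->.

d2 -> d1 -> c1 -> c2 -> c3 -> d3 -> d4 -> c4 -> b4 -> a4 -> a3 -> b3 -> b2 -> b1 -> a1 -> a2

Need to visit all 16 open cells exactly once, starting at d2 and ending at a2.
Cell d1 has only two open neighbours (d2 and c1), so the path must pass straight through it: one of those is the cell it's entered from and the other is where it exits.
Route from d2: up to d1, left to c1, 2× down (reaching c3), right to d3, down to d4, 3× left (reaching a4), up to a3, right to b3, 2× up (reaching b1), left to a1, down to a2 — 15 moves in all.
Check: all 16 open cells covered.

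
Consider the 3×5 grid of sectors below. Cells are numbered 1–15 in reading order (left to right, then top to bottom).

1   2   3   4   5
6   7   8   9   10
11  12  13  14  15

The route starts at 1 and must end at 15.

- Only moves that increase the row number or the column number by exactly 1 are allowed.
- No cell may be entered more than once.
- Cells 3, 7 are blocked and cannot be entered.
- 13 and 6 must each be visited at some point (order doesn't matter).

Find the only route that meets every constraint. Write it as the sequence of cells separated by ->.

1 -> 6 -> 11 -> 12 -> 13 -> 14 -> 15

Moves only go right or down, so the column and row indices never decrease.
Route from 1: 2× down (reaching 11), 4× right (reaching 15) — 6 moves in all.
Check: all required cells visited.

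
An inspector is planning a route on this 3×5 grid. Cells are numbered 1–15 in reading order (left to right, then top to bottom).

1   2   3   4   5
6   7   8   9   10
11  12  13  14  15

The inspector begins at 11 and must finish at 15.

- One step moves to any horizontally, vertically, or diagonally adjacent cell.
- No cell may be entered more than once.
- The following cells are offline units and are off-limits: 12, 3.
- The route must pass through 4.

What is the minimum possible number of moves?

5

Any route passes through 4 somewhere between 11 and 15. Summing Chebyshev distances along the two legs (11 → 4 → 15) gives a lower bound of 3 + 2 = 5 moves.
A route of 5 moves achieves this: 11 → 7 → 8 → 4 → 9 → 15.
Since 5 matches the lower bound, it is optimal.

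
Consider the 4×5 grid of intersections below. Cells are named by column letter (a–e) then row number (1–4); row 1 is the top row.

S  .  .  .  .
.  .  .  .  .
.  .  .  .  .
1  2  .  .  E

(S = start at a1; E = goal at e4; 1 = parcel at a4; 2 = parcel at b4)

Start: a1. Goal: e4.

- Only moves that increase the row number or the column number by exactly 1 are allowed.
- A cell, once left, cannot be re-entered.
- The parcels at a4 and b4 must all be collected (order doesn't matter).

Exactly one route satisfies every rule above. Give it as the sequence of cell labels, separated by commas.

a1, a2, a3, a4, b4, c4, d4, e4

Moves only go right or down, so the column and row indices never decrease.
Route from a1: 3× down (reaching a4), 4× right (reaching e4) — 7 moves in all.
Check: all required cells visited.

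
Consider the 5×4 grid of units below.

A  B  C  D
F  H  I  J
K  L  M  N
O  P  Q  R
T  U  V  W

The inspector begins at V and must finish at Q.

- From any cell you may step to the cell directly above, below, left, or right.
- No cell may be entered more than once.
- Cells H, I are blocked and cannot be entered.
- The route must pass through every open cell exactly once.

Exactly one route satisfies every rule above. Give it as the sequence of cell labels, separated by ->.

Need to visit all 18 open cells exactly once, starting at V and ending at Q.
Route from V: right 1 to W, up 4 to D, left 3 to A, down 4 to T, right 1 to U, up 2 to L, right 1 to M, down 1 to Q — 17 moves in all.
Check: all 18 open cells covered.

V -> W -> R -> N -> J -> D -> C -> B -> A -> F -> K -> O -> T -> U -> P -> L -> M -> Q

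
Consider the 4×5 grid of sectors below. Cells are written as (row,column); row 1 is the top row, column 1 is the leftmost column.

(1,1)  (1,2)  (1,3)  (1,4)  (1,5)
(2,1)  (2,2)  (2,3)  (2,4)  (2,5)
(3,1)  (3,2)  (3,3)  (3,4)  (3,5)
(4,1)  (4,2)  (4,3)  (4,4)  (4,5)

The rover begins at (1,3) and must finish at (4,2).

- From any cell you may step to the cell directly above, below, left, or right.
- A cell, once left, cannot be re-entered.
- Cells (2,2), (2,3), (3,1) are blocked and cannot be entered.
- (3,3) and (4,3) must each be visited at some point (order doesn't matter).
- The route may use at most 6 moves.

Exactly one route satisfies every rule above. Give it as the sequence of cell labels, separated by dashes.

The budget equals the shortest possible length, so every move has to be on a shortest route through the required cells.
Route from (1,3): right to (1,4), 2× down (reaching (3,4)), left to (3,3), down to (4,3), left to (4,2) — 6 moves in all.
Check: all required cells visited; 6 ≤ 6 moves.

(1,3) - (1,4) - (2,4) - (3,4) - (3,3) - (4,3) - (4,2)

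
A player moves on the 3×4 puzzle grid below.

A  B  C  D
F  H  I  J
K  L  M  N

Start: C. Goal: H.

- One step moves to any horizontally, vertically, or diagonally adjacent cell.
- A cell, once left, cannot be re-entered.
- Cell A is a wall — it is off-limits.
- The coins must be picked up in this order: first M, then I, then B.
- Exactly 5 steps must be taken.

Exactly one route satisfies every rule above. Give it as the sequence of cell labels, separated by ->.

C -> J -> M -> I -> B -> H

The waypoints must appear in the order M, I, B, with no cell reused.
Route from C: down-right to J, down-left to M, up to I, up-left to B, down to H — 5 moves in all.
Check: order respected (M at step 2, I at step 3, B at step 4); 5 moves as required.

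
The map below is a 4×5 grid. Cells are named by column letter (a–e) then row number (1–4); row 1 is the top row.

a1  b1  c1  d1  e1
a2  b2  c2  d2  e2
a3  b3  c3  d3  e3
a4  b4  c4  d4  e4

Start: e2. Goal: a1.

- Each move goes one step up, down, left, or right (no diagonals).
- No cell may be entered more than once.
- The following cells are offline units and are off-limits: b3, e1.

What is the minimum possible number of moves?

5

The Manhattan distance from e2 to a1 is |2−1| + |5−1| = 5, so at least 5 moves are needed.
A route of 5 moves achieves this: e2 → d2 → d1 → c1 → b1 → a1.
Since 5 matches the lower bound, it is optimal.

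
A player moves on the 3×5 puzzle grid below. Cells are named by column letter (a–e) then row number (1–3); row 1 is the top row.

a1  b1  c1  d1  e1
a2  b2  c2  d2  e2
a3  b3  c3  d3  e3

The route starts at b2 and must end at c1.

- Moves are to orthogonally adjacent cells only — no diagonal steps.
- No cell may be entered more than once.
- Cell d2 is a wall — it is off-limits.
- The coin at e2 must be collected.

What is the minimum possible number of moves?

Any route passes through e2 somewhere between b2 and c1. Summing Manhattan distances along the two legs (b2 → e2 → c1) gives a lower bound of 3 + 3 = 6 moves.
That bound ignores the blocked cells. Measuring each leg by the fewest moves that actually steer around them (b2→e2: 5; e2→c1: 3) raises the lower bound to 8.
A route of 8 moves exists: b2 → b3 → c3 → d3 → e3 → e2 → e1 → d1 → c1.
Since 8 matches that lower bound, it is optimal.

8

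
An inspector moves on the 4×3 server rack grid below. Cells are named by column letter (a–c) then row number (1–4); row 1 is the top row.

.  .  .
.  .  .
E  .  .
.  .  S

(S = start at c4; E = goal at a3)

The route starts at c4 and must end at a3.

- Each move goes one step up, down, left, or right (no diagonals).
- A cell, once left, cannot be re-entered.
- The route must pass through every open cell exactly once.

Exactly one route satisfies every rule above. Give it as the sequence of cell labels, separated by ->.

Need to visit all 12 open cells exactly once, starting at c4 and ending at a3.
Route from c4: 3× up (reaching c1), 2× left (reaching a1), down to a2, right to b2, 2× down (reaching b4), left to a4, up to a3 — 11 moves in all.
Check: all 12 open cells covered.

c4 -> c3 -> c2 -> c1 -> b1 -> a1 -> a2 -> b2 -> b3 -> b4 -> a4 -> a3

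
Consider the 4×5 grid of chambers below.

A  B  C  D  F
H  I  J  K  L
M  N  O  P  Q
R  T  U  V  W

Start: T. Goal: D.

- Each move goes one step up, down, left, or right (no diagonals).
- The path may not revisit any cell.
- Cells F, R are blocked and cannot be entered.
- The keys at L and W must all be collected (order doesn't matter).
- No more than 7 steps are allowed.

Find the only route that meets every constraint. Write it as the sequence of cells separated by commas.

The 7-move cap with required stops at L, W leaves no slack for detours.
Route from T: 3× right (reaching W), 2× up (reaching L), left to K, up to D — 7 moves in all.
Check: all required cells visited; 7 ≤ 7 moves.

T, U, V, W, Q, L, K, D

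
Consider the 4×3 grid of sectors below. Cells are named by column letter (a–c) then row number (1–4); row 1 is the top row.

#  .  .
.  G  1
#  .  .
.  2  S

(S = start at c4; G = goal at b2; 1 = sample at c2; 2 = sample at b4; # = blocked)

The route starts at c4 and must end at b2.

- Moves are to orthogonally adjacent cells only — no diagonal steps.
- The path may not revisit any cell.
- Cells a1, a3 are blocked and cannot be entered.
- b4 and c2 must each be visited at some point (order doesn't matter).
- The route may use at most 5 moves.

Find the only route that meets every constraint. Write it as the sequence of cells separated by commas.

The budget equals the shortest possible length, so every move has to be on a shortest route through the required cells.
Route from c4: left 1 to b4, up 1 to b3, right 1 to c3, up 1 to c2, left 1 to b2 — 5 moves in all.
Check: all required cells visited; 5 ≤ 5 moves.

c4, b4, b3, c3, c2, b2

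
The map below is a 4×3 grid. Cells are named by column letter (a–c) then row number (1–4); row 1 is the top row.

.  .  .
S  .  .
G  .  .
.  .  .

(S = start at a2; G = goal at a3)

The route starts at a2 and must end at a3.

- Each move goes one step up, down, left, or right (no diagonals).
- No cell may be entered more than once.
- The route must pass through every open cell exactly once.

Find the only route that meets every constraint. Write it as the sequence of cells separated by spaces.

Need to visit all 12 open cells exactly once, starting at a2 and ending at a3.
Route from a2: up to a1, 2× right (reaching c1), down to c2, left to b2, down to b3, right to c3, down to c4, 2× left (reaching a4), up to a3 — 11 moves in all.
Check: all 12 open cells covered.

a2 a1 b1 c1 c2 b2 b3 c3 c4 b4 a4 a3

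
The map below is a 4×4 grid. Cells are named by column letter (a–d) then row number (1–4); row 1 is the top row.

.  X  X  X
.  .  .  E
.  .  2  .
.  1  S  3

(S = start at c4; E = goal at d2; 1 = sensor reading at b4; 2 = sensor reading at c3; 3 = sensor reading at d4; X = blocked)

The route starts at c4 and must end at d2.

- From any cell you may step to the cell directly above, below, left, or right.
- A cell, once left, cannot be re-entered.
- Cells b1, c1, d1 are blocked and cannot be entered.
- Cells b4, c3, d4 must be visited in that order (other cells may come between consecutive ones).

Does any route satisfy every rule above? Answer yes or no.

no

Ignoring the required order, 1 revisit-free route from c4 to d2 passes through all of b4, c3, and d4; the waypoint orders that occur are d4 → c3 → b4 (1) — never b4 → c3 → d4.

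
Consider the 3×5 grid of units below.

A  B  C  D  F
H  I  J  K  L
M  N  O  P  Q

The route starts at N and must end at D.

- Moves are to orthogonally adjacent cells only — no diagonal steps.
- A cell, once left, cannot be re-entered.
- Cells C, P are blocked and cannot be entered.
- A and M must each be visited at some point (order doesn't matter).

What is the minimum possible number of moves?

Any route passes through A and M in some order between N and D. Summing Manhattan distances along each leg and taking the cheapest ordering (N → M → A → D) gives a lower bound of 1 + 2 + 3 = 6 moves.
That bound ignores the blocked cells. Measuring each leg by the fewest moves that actually steer around them (N→M: 1; M→A: 2; A→D: 5) raises the lower bound to 8.
A route of 8 moves exists: N → M → H → A → B → I → J → K → D.
Since 8 matches that lower bound, it is optimal.

8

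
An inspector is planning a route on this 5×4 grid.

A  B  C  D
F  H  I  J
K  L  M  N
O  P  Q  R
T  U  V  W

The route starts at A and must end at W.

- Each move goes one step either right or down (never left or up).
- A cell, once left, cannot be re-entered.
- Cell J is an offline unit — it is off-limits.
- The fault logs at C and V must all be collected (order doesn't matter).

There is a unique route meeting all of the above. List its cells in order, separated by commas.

A, B, C, I, M, Q, V, W

Moves only go right or down, so the column and row indices never decrease.
Route from A: 2× right (reaching C), 4× down (reaching V), right to W — 7 moves in all.
Check: all required cells visited.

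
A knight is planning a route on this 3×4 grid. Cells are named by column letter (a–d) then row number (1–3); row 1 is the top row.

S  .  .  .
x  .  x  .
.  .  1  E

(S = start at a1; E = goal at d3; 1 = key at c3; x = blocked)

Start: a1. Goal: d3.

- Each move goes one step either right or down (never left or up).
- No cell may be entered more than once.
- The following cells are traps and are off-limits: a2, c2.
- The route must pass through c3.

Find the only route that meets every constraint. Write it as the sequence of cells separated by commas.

Moves only go right or down, so the column and row indices never decrease.
Route from a1: right 1 to b1, down 2 to b3, right 2 to d3 — 5 moves in all.
Check: all required cells visited.

a1, b1, b2, b3, c3, d3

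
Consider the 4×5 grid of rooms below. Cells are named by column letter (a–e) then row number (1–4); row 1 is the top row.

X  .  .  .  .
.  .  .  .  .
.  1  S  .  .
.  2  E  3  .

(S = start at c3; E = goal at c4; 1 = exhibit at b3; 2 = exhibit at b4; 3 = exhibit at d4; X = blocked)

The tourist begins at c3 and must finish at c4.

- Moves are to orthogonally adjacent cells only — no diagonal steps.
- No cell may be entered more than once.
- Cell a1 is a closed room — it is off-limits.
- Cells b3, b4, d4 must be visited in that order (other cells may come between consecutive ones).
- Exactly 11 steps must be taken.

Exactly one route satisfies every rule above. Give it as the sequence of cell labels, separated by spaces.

The waypoints must appear in the order b3, b4, d4, with no cell reused.
Route from c3: left 1 to b3, down 1 to b4, left 1 to a4, up 2 to a2, right 3 to d2, down 2 to d4, left 1 to c4 — 11 moves in all.
Check: order respected (1 at step 1, 2 at step 2, 3 at step 10); 11 moves as required.

c3 b3 b4 a4 a3 a2 b2 c2 d2 d3 d4 c4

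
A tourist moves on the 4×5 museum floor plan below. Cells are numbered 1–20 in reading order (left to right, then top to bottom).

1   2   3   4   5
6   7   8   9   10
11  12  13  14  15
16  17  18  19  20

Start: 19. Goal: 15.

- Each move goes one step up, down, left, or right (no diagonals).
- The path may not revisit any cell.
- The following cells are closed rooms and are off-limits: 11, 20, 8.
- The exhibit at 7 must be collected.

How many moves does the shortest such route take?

Any route passes through 7 somewhere between 19 and 15. Summing Manhattan distances along the two legs (19 → 7 → 15) gives a lower bound of 4 + 4 = 8 moves.
The shortest route satisfying every rule uses 10 moves: 19 → 14 → 13 → 12 → 7 → 2 → 3 → 4 → 9 → 10 → 15.
The bound of 8 isn't tight here; checking systematically, no route of length 8 through 9 satisfies every constraint, so 10 is the minimum.

10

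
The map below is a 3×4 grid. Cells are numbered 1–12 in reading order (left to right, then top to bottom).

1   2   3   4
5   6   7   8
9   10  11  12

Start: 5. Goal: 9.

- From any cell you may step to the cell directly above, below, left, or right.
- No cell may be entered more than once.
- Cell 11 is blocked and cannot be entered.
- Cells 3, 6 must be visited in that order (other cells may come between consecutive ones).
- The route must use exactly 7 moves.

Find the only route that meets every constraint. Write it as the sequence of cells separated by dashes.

The waypoints must appear in the order 3, 6, with no cell reused.
Route from 5: up 1 to 1, right 2 to 3, down 1 to 7, left 1 to 6, down 1 to 10, left 1 to 9 — 7 moves in all.
Check: order respected (3 at step 3, 6 at step 5); 7 moves as required.

5 - 1 - 2 - 3 - 7 - 6 - 10 - 9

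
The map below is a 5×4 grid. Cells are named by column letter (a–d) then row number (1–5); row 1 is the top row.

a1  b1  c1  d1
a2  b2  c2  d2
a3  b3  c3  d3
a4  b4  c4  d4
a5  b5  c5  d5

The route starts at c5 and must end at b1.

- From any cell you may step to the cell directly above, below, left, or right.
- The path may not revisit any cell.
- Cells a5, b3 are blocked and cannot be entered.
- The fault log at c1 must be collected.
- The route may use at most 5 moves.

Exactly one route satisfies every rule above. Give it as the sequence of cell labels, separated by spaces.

Any route must reach c1 and still end at b1 within 5 moves, so the order of the required stops is forced.
Route from c5: up 4 to c1, left 1 to b1 — 5 moves in all.
Check: all required cells visited; 5 ≤ 5 moves.

c5 c4 c3 c2 c1 b1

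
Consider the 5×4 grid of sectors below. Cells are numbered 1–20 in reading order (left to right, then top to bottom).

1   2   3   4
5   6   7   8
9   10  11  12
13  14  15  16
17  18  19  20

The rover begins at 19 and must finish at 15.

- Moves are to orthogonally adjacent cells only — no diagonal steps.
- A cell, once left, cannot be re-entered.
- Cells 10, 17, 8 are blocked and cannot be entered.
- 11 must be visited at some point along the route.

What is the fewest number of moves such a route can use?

Any route passes through 11 somewhere between 19 and 15. Summing Manhattan distances along the two legs (19 → 11 → 15) gives a lower bound of 2 + 1 = 3 moves.
The shortest route satisfying every rule uses 5 moves: 19 → 20 → 16 → 12 → 11 → 15.
The bound of 3 isn't tight here; checking systematically, no route of length 3 through 4 satisfies every constraint, so 5 is the minimum.

5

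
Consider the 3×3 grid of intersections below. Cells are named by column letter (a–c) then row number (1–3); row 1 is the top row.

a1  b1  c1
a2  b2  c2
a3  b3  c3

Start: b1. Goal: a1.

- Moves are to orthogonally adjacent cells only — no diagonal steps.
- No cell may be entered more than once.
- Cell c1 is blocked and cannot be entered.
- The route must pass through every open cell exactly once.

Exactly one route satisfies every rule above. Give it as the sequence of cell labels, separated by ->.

Need to visit all 8 open cells exactly once, starting at b1 and ending at a1.
Cell c3 has only two open neighbours (c2 and b3), so the path must pass straight through it: one of those is the cell it's entered from and the other is where it exits.
Route from b1: down to b2, right to c2, down to c3, 2× left (reaching a3), 2× up (reaching a1) — 7 moves in all.
Check: all 8 open cells covered.

b1 -> b2 -> c2 -> c3 -> b3 -> a3 -> a2 -> a1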